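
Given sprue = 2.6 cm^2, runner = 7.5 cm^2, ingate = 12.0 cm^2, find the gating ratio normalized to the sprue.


Sprue:Runner:Ingate = 1 : 7.5/2.6 : 12.0/2.6 = 1:2.88:4.62


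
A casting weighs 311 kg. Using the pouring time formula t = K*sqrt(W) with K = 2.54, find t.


Formula: t = K * sqrt(W)
sqrt(W) = sqrt(311) = 17.63519
t = 2.54 * 17.63519 = 44.7934 s

Final answer: 44.7934 s


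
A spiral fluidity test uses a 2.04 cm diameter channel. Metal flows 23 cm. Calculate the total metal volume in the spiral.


Formula: V = pi * (d/2)^2 * L  (cylinder volume)
Radius = 2.04/2 = 1.02 cm
V = pi * 1.02^2 * 23 = 75.1758 cm^3


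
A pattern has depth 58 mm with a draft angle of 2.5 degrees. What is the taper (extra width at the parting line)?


Formula: taper = depth * tan(draft_angle)
tan(2.5 deg) = 0.0436609
taper = 58 mm * 0.0436609 = 2.5323 mm

Answer: 2.5323 mm


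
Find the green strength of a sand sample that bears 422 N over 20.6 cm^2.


Formula: Compressive Strength = Force / Area
Strength = 422 N / 20.6 cm^2 = 20.4854 N/cm^2

Final answer: 20.4854 N/cm^2


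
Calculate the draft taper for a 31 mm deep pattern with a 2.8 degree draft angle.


Formula: taper = depth * tan(draft_angle)
tan(2.8 deg) = 0.0489082
taper = 31 mm * 0.0489082 = 1.5162 mm

Final answer: 1.5162 mm


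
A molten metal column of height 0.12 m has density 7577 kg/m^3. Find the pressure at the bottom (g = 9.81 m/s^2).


Formula: P = rho * g * h
rho * g = 7577 * 9.81 = 74330.37 N/m^3
P = 74330.37 * 0.12 = 8919.6444 Pa

8919.6444 Pa


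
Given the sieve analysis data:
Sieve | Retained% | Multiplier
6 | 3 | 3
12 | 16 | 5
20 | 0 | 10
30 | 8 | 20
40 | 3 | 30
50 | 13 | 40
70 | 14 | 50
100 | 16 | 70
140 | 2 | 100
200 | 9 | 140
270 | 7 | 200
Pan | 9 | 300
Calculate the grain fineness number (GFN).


Formula: GFN = sum(pct * multiplier) / sum(pct)
sum(pct * multiplier) = 8239
sum(pct) = 100
GFN = 8239 / 100 = 82.39

Answer: 82.39


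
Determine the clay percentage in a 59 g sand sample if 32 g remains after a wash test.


Formula: Clay% = (W_total - W_washed) / W_total * 100
Clay mass = 59 - 32 = 27 g
Clay% = 27 / 59 * 100 = 45.7627%

Answer: 45.7627%


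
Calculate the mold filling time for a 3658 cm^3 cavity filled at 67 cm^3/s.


Formula: t_fill = V_mold / Q_flow
t = 3658 cm^3 / 67 cm^3/s = 54.5970 s


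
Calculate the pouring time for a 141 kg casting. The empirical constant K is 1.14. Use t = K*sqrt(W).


Formula: t = K * sqrt(W)
sqrt(W) = sqrt(141) = 11.87434
t = 1.14 * 11.87434 = 13.5367 s

Answer: 13.5367 s


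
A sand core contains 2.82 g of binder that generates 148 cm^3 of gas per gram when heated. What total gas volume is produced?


Formula: V_gas = W_binder * gas_evolution_rate
V = 2.82 g * 148 cm^3/g = 417.3600 cm^3

Answer: 417.3600 cm^3


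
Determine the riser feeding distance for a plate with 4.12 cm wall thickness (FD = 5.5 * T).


Formula: FD = 5.5 * T  (riser feeding-distance rule)
FD = 5.5 * 4.12 cm = 22.6600 cm

Final answer: 22.6600 cm


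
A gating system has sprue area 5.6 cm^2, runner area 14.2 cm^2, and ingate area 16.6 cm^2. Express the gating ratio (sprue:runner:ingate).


Sprue:Runner:Ingate = 1 : 14.2/5.6 : 16.6/5.6 = 1:2.54:2.96


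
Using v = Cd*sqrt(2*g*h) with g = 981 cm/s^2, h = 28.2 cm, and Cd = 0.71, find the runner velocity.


Formula: v = Cd * sqrt(2 * g * h)  (Torricelli with discharge coefficient)
2*g*h = 2 * 981 * 28.2 = 55328.4 cm^2/s^2
sqrt(55328.4) = 235.21990 cm/s
v = 0.71 * 235.21990 = 167.0061 cm/s

Final answer: 167.0061 cm/s


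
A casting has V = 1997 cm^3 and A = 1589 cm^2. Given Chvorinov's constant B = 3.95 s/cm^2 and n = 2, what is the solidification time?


Formula: t_s = B * (V/A)^n  (Chvorinov's rule, n=2)
Modulus M = V/A = 1997/1589 = 1.256765 cm
M^2 = 1.256765^2 = 1.579458 cm^2
t_s = 3.95 * 1.579458 = 6.2389 s

Final answer: 6.2389 s


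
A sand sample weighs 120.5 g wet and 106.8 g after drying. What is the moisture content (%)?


Formula: MC = (W_wet - W_dry) / W_wet * 100
Water mass = 120.5 - 106.8 = 13.7 g
MC = 13.7 / 120.5 * 100 = 11.3693%

11.3693%


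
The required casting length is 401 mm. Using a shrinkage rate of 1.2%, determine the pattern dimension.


Formula: L_pattern = L_casting * (1 + shrinkage_rate/100)
Shrinkage factor = 1 + 1.2/100 = 1.012
L_pattern = 401 mm * 1.012 = 405.8120 mm

405.8120 mm


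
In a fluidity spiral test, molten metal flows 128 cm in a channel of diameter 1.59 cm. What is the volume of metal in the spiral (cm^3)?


Formula: V = pi * (d/2)^2 * L  (cylinder volume)
Radius = 1.59/2 = 0.795 cm
V = pi * 0.795^2 * 128 = 254.1523 cm^3


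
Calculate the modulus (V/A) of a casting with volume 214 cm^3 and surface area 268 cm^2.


Formula: Casting Modulus M = V / A
M = 214 cm^3 / 268 cm^2 = 0.7985 cm


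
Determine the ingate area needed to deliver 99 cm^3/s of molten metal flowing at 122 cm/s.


Formula: A_ingate = Q / v  (continuity equation)
A = 99 cm^3/s / 122 cm/s = 0.8115 cm^2

0.8115 cm^2


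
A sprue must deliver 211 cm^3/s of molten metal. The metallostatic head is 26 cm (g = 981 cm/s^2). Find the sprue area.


Formula: v = sqrt(2*g*h), A = Q/v
Velocity: v = sqrt(2 * 981 * 26) = sqrt(51012) = 225.8584 cm/s
Sprue area: A = Q / v = 211 / 225.8584 = 0.9342 cm^2


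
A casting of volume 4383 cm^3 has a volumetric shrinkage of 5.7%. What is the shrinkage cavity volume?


Formula: V_shrink = V_casting * shrinkage_pct / 100
V_shrink = 4383 cm^3 * 5.7 / 100 = 249.8310 cm^3


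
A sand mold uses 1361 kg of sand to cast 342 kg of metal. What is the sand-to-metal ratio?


Formula: Sand-to-Metal Ratio = W_sand / W_metal
Ratio = 1361 kg / 342 kg = 3.9795

3.9795


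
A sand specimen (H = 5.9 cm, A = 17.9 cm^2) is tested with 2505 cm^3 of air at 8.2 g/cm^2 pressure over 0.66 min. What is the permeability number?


Formula: Permeability Number P = (V * H) / (p * A * t)
Numerator: V * H = 2505 * 5.9 = 14779.5
Denominator: p * A * t = 8.2 * 17.9 * 0.66 = 96.8748
P = 14779.5 / 96.8748 = 152.5629


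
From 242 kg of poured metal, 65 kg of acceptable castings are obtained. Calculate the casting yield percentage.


Formula: Casting Yield = (W_good / W_total) * 100
Yield = (65 kg / 242 kg) * 100 = 26.8595%

Answer: 26.8595%


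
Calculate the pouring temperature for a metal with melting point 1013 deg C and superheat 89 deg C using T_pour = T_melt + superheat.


Formula: T_pour = T_melt + Superheat
T_pour = 1013 + 89 = 1102 deg C

Answer: 1102 deg C


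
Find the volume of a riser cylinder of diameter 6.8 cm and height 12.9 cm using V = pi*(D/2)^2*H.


Formula: V = pi * (D/2)^2 * H  (cylinder volume)
Radius = D/2 = 6.8/2 = 3.4 cm
V = pi * 3.4^2 * 12.9 = 468.4869 cm^3

Answer: 468.4869 cm^3


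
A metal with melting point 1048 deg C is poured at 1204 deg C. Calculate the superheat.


Formula: Superheat = T_pour - T_melt
Superheat = 1204 - 1048 = 156 deg C


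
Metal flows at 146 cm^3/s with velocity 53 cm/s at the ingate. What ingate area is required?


Formula: A_ingate = Q / v  (continuity equation)
A = 146 cm^3/s / 53 cm/s = 2.7547 cm^2

Final answer: 2.7547 cm^2


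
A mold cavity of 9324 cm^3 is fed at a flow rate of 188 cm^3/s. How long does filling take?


Formula: t_fill = V_mold / Q_flow
t = 9324 cm^3 / 188 cm^3/s = 49.5957 s


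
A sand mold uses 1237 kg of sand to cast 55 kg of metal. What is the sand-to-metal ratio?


Formula: Sand-to-Metal Ratio = W_sand / W_metal
Ratio = 1237 kg / 55 kg = 22.4909


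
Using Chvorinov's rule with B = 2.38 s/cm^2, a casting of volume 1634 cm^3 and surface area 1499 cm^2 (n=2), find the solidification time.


Formula: t_s = B * (V/A)^n  (Chvorinov's rule, n=2)
Modulus M = V/A = 1634/1499 = 1.090060 cm
M^2 = 1.090060^2 = 1.188231 cm^2
t_s = 2.38 * 1.188231 = 2.8280 s

Answer: 2.8280 s


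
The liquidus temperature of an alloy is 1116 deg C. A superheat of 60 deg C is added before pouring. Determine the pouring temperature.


Formula: T_pour = T_melt + Superheat
T_pour = 1116 + 60 = 1176 deg C

Final answer: 1176 deg C


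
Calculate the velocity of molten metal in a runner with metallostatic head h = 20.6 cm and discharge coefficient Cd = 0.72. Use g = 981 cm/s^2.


Formula: v = Cd * sqrt(2 * g * h)  (Torricelli with discharge coefficient)
2*g*h = 2 * 981 * 20.6 = 40417.2 cm^2/s^2
sqrt(40417.2) = 201.04029 cm/s
v = 0.72 * 201.04029 = 144.7490 cm/s

Answer: 144.7490 cm/s


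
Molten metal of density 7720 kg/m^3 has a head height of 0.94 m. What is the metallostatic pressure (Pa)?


Formula: P = rho * g * h
rho * g = 7720 * 9.81 = 75733.2 N/m^3
P = 75733.2 * 0.94 = 71189.2080 Pa

Final answer: 71189.2080 Pa


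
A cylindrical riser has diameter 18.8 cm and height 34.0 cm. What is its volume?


Formula: V = pi * (D/2)^2 * H  (cylinder volume)
Radius = D/2 = 18.8/2 = 9.4 cm
V = pi * 9.4^2 * 34.0 = 9438.0983 cm^3

Answer: 9438.0983 cm^3


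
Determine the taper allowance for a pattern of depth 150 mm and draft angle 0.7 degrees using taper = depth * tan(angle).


Formula: taper = depth * tan(draft_angle)
tan(0.7 deg) = 0.0122179
taper = 150 mm * 0.0122179 = 1.8327 mm


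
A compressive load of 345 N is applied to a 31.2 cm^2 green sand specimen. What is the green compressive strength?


Formula: Compressive Strength = Force / Area
Strength = 345 N / 31.2 cm^2 = 11.0577 N/cm^2

Final answer: 11.0577 N/cm^2


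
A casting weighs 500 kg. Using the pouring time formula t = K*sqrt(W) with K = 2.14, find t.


Formula: t = K * sqrt(W)
sqrt(W) = sqrt(500) = 22.36068
t = 2.14 * 22.36068 = 47.8519 s

47.8519 s


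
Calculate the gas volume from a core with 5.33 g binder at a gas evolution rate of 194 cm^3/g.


Formula: V_gas = W_binder * gas_evolution_rate
V = 5.33 g * 194 cm^3/g = 1034.0200 cm^3


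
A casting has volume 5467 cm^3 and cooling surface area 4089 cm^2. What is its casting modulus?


Formula: Casting Modulus M = V / A
M = 5467 cm^3 / 4089 cm^2 = 1.3370 cm

Final answer: 1.3370 cm


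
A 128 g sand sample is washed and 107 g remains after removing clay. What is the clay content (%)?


Formula: Clay% = (W_total - W_washed) / W_total * 100
Clay mass = 128 - 107 = 21 g
Clay% = 21 / 128 * 100 = 16.4062%

Answer: 16.4062%


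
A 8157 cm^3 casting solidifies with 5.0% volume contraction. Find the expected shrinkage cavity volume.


Formula: V_shrink = V_casting * shrinkage_pct / 100
V_shrink = 8157 cm^3 * 5.0 / 100 = 407.8500 cm^3

Answer: 407.8500 cm^3


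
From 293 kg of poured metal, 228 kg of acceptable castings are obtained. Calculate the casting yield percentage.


Formula: Casting Yield = (W_good / W_total) * 100
Yield = (228 kg / 293 kg) * 100 = 77.8157%

Final answer: 77.8157%


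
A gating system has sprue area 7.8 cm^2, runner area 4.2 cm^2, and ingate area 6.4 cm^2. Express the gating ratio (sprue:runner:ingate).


Sprue:Runner:Ingate = 1 : 4.2/7.8 : 6.4/7.8 = 1:0.54:0.82

Final answer: 1:0.54:0.82


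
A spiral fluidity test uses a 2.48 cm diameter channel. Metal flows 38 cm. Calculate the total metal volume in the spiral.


Formula: V = pi * (d/2)^2 * L  (cylinder volume)
Radius = 2.48/2 = 1.24 cm
V = pi * 1.24^2 * 38 = 183.5595 cm^3

Answer: 183.5595 cm^3


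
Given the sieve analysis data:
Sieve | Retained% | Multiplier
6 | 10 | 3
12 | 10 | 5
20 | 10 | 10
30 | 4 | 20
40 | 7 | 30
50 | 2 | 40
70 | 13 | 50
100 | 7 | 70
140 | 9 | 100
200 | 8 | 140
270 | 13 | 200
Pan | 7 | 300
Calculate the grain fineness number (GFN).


Formula: GFN = sum(pct * multiplier) / sum(pct)
sum(pct * multiplier) = 8410
sum(pct) = 100
GFN = 8410 / 100 = 84.10

Final answer: 84.10


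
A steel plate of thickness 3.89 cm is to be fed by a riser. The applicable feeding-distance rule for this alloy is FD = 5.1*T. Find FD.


Formula: FD = 5.1 * T  (riser feeding-distance rule)
FD = 5.1 * 3.89 cm = 19.8390 cm

Answer: 19.8390 cm


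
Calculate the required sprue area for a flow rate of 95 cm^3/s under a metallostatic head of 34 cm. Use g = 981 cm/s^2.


Formula: v = sqrt(2*g*h), A = Q/v
Velocity: v = sqrt(2 * 981 * 34) = sqrt(66708) = 258.2789 cm/s
Sprue area: A = Q / v = 95 / 258.2789 = 0.3678 cm^2

Answer: 0.3678 cm^2


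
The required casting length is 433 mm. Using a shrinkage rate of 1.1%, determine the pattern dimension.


Formula: L_pattern = L_casting * (1 + shrinkage_rate/100)
Shrinkage factor = 1 + 1.1/100 = 1.011
L_pattern = 433 mm * 1.011 = 437.7630 mm

437.7630 mm


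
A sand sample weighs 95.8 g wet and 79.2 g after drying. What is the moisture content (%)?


Formula: MC = (W_wet - W_dry) / W_wet * 100
Water mass = 95.8 - 79.2 = 16.6 g
MC = 16.6 / 95.8 * 100 = 17.3278%

Final answer: 17.3278%


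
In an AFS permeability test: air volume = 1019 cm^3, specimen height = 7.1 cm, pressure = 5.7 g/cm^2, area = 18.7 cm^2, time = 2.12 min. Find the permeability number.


Formula: Permeability Number P = (V * H) / (p * A * t)
Numerator: V * H = 1019 * 7.1 = 7234.9
Denominator: p * A * t = 5.7 * 18.7 * 2.12 = 225.9708
P = 7234.9 / 225.9708 = 32.0170


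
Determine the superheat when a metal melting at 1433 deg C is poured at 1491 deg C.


Formula: Superheat = T_pour - T_melt
Superheat = 1491 - 1433 = 58 deg C

Answer: 58 deg C


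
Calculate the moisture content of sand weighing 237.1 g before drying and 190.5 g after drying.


Formula: MC = (W_wet - W_dry) / W_wet * 100
Water mass = 237.1 - 190.5 = 46.6 g
MC = 46.6 / 237.1 * 100 = 19.6542%

Answer: 19.6542%


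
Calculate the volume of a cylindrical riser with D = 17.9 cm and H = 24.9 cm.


Formula: V = pi * (D/2)^2 * H  (cylinder volume)
Radius = D/2 = 17.9/2 = 8.95 cm
V = pi * 8.95^2 * 24.9 = 6266.0707 cm^3

Answer: 6266.0707 cm^3


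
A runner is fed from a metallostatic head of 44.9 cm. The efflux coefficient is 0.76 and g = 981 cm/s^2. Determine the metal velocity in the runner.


Formula: v = Cd * sqrt(2 * g * h)  (Torricelli with discharge coefficient)
2*g*h = 2 * 981 * 44.9 = 88093.8 cm^2/s^2
sqrt(88093.8) = 296.80600 cm/s
v = 0.76 * 296.80600 = 225.5726 cm/s

Final answer: 225.5726 cm/s


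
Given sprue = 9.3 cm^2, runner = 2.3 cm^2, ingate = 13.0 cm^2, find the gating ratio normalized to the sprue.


Sprue:Runner:Ingate = 1 : 2.3/9.3 : 13.0/9.3 = 1:0.25:1.40

Final answer: 1:0.25:1.40


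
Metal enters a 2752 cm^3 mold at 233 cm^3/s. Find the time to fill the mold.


Formula: t_fill = V_mold / Q_flow
t = 2752 cm^3 / 233 cm^3/s = 11.8112 s

Answer: 11.8112 s


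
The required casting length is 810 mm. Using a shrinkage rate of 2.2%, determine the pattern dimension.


Formula: L_pattern = L_casting * (1 + shrinkage_rate/100)
Shrinkage factor = 1 + 2.2/100 = 1.022
L_pattern = 810 mm * 1.022 = 827.8200 mm

Final answer: 827.8200 mm


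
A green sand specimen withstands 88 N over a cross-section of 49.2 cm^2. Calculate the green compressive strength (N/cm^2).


Formula: Compressive Strength = Force / Area
Strength = 88 N / 49.2 cm^2 = 1.7886 N/cm^2

Answer: 1.7886 N/cm^2


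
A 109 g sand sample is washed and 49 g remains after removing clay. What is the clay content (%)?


Formula: Clay% = (W_total - W_washed) / W_total * 100
Clay mass = 109 - 49 = 60 g
Clay% = 60 / 109 * 100 = 55.0459%

Answer: 55.0459%


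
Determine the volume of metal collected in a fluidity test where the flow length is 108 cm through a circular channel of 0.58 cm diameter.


Formula: V = pi * (d/2)^2 * L  (cylinder volume)
Radius = 0.58/2 = 0.29 cm
V = pi * 0.29^2 * 108 = 28.5345 cm^3

Answer: 28.5345 cm^3


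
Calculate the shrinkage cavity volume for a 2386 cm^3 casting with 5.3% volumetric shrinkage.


Formula: V_shrink = V_casting * shrinkage_pct / 100
V_shrink = 2386 cm^3 * 5.3 / 100 = 126.4580 cm^3

Answer: 126.4580 cm^3


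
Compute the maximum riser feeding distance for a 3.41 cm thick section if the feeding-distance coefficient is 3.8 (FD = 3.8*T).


Formula: FD = 3.8 * T  (riser feeding-distance rule)
FD = 3.8 * 3.41 cm = 12.9580 cm

Answer: 12.9580 cm


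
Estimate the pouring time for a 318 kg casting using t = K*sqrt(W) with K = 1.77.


Formula: t = K * sqrt(W)
sqrt(W) = sqrt(318) = 17.83255
t = 1.77 * 17.83255 = 31.5636 s


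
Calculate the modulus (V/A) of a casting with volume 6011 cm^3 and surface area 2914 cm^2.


Formula: Casting Modulus M = V / A
M = 6011 cm^3 / 2914 cm^2 = 2.0628 cm

Final answer: 2.0628 cm


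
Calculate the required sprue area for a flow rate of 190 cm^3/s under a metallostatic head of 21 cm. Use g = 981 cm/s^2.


Formula: v = sqrt(2*g*h), A = Q/v
Velocity: v = sqrt(2 * 981 * 21) = sqrt(41202) = 202.9828 cm/s
Sprue area: A = Q / v = 190 / 202.9828 = 0.9360 cm^2

Answer: 0.9360 cm^2


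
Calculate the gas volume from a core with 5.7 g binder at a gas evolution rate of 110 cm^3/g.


Formula: V_gas = W_binder * gas_evolution_rate
V = 5.7 g * 110 cm^3/g = 627.0000 cm^3

627.0000 cm^3


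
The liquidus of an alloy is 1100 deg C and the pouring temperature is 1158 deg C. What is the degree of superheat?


Formula: Superheat = T_pour - T_melt
Superheat = 1158 - 1100 = 58 deg C

Final answer: 58 deg C


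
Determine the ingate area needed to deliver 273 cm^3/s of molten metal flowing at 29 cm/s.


Formula: A_ingate = Q / v  (continuity equation)
A = 273 cm^3/s / 29 cm/s = 9.4138 cm^2


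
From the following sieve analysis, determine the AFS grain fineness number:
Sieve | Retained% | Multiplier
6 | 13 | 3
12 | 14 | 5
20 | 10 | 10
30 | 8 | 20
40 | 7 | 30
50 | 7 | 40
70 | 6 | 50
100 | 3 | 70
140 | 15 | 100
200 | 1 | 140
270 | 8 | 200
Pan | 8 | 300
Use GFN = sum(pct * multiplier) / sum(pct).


Formula: GFN = sum(pct * multiplier) / sum(pct)
sum(pct * multiplier) = 7009
sum(pct) = 100
GFN = 7009 / 100 = 70.09

70.09


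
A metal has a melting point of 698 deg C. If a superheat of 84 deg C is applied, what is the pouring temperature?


Formula: T_pour = T_melt + Superheat
T_pour = 698 + 84 = 782 deg C

Answer: 782 deg C


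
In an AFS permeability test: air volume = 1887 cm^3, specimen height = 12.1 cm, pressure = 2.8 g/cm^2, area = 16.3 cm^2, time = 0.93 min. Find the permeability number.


Formula: Permeability Number P = (V * H) / (p * A * t)
Numerator: V * H = 1887 * 12.1 = 22832.7
Denominator: p * A * t = 2.8 * 16.3 * 0.93 = 42.4452
P = 22832.7 / 42.4452 = 537.9336

Final answer: 537.9336


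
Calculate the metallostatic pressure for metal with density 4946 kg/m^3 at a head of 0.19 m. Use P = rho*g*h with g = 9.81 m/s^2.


Formula: P = rho * g * h
rho * g = 4946 * 9.81 = 48520.26 N/m^3
P = 48520.26 * 0.19 = 9218.8494 Pa

9218.8494 Pa


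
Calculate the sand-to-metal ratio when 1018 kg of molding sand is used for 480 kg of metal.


Formula: Sand-to-Metal Ratio = W_sand / W_metal
Ratio = 1018 kg / 480 kg = 2.1208


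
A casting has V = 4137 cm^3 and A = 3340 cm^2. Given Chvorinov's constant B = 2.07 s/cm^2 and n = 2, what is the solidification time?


Formula: t_s = B * (V/A)^n  (Chvorinov's rule, n=2)
Modulus M = V/A = 4137/3340 = 1.238623 cm
M^2 = 1.238623^2 = 1.534187 cm^2
t_s = 2.07 * 1.534187 = 3.1758 s


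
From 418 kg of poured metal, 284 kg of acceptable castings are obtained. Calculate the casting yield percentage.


Formula: Casting Yield = (W_good / W_total) * 100
Yield = (284 kg / 418 kg) * 100 = 67.9426%


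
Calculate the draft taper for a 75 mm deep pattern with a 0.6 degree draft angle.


Formula: taper = depth * tan(draft_angle)
tan(0.6 deg) = 0.0104724
taper = 75 mm * 0.0104724 = 0.7854 mm

Final answer: 0.7854 mm


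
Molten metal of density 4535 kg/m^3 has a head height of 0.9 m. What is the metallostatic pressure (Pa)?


Formula: P = rho * g * h
rho * g = 4535 * 9.81 = 44488.35 N/m^3
P = 44488.35 * 0.9 = 40039.5150 Pa

Answer: 40039.5150 Pa


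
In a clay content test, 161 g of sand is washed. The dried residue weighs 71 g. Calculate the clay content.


Formula: Clay% = (W_total - W_washed) / W_total * 100
Clay mass = 161 - 71 = 90 g
Clay% = 90 / 161 * 100 = 55.9006%


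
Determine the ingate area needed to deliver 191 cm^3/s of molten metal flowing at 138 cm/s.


Formula: A_ingate = Q / v  (continuity equation)
A = 191 cm^3/s / 138 cm/s = 1.3841 cm^2

1.3841 cm^2


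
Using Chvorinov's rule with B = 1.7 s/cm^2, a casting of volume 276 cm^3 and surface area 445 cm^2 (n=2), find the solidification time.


Formula: t_s = B * (V/A)^n  (Chvorinov's rule, n=2)
Modulus M = V/A = 276/445 = 0.620225 cm
M^2 = 0.620225^2 = 0.384679 cm^2
t_s = 1.7 * 0.384679 = 0.6540 s

0.6540 s


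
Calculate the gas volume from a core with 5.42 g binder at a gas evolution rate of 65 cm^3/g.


Formula: V_gas = W_binder * gas_evolution_rate
V = 5.42 g * 65 cm^3/g = 352.3000 cm^3


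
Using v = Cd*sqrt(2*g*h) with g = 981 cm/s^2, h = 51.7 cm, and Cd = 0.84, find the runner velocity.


Formula: v = Cd * sqrt(2 * g * h)  (Torricelli with discharge coefficient)
2*g*h = 2 * 981 * 51.7 = 101435.4 cm^2/s^2
sqrt(101435.4) = 318.48925 cm/s
v = 0.84 * 318.48925 = 267.5310 cm/s

Answer: 267.5310 cm/s


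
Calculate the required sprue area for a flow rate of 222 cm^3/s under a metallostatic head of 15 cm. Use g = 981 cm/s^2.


Formula: v = sqrt(2*g*h), A = Q/v
Velocity: v = sqrt(2 * 981 * 15) = sqrt(29430) = 171.5517 cm/s
Sprue area: A = Q / v = 222 / 171.5517 = 1.2941 cm^2

1.2941 cm^2


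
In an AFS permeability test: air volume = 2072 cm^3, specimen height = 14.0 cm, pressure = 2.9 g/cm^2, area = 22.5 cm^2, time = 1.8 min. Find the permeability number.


Formula: Permeability Number P = (V * H) / (p * A * t)
Numerator: V * H = 2072 * 14.0 = 29008.0
Denominator: p * A * t = 2.9 * 22.5 * 1.8 = 117.45
P = 29008.0 / 117.45 = 246.9817

Answer: 246.9817


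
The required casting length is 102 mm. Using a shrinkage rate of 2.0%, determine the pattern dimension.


Formula: L_pattern = L_casting * (1 + shrinkage_rate/100)
Shrinkage factor = 1 + 2.0/100 = 1.02
L_pattern = 102 mm * 1.02 = 104.0400 mm

Answer: 104.0400 mm


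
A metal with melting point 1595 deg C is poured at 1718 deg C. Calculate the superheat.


Formula: Superheat = T_pour - T_melt
Superheat = 1718 - 1595 = 123 deg C

123 deg C


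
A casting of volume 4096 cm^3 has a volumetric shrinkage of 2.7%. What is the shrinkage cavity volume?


Formula: V_shrink = V_casting * shrinkage_pct / 100
V_shrink = 4096 cm^3 * 2.7 / 100 = 110.5920 cm^3

Answer: 110.5920 cm^3


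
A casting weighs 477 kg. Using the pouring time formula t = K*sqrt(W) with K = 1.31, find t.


Formula: t = K * sqrt(W)
sqrt(W) = sqrt(477) = 21.84033
t = 1.31 * 21.84033 = 28.6108 s

Answer: 28.6108 s


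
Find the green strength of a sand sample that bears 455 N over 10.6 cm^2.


Formula: Compressive Strength = Force / Area
Strength = 455 N / 10.6 cm^2 = 42.9245 N/cm^2

42.9245 N/cm^2


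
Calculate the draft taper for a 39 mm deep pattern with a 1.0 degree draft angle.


Formula: taper = depth * tan(draft_angle)
tan(1.0 deg) = 0.0174551
taper = 39 mm * 0.0174551 = 0.6807 mm

Final answer: 0.6807 mm


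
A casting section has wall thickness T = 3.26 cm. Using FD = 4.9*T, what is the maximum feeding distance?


Formula: FD = 4.9 * T  (riser feeding-distance rule)
FD = 4.9 * 3.26 cm = 15.9740 cm

Answer: 15.9740 cm


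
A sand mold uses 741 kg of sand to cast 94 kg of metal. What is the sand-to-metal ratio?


Formula: Sand-to-Metal Ratio = W_sand / W_metal
Ratio = 741 kg / 94 kg = 7.8830

7.8830


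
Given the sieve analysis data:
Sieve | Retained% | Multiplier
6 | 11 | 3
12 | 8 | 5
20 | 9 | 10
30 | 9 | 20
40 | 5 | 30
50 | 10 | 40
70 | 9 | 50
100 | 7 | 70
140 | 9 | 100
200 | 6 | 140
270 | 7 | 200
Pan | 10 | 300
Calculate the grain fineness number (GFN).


Formula: GFN = sum(pct * multiplier) / sum(pct)
sum(pct * multiplier) = 7973
sum(pct) = 100
GFN = 7973 / 100 = 79.73

Final answer: 79.73


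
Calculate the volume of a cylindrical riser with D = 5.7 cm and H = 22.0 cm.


Formula: V = pi * (D/2)^2 * H  (cylinder volume)
Radius = D/2 = 5.7/2 = 2.85 cm
V = pi * 2.85^2 * 22.0 = 561.3869 cm^3


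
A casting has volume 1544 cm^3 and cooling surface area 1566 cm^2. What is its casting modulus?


Formula: Casting Modulus M = V / A
M = 1544 cm^3 / 1566 cm^2 = 0.9860 cm

Final answer: 0.9860 cm


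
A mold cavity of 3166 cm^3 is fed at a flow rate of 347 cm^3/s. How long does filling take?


Formula: t_fill = V_mold / Q_flow
t = 3166 cm^3 / 347 cm^3/s = 9.1239 s


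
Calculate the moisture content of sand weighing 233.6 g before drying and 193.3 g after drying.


Formula: MC = (W_wet - W_dry) / W_wet * 100
Water mass = 233.6 - 193.3 = 40.3 g
MC = 40.3 / 233.6 * 100 = 17.2517%

17.2517%


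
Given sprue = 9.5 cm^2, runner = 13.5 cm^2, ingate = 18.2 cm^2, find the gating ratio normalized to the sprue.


Sprue:Runner:Ingate = 1 : 13.5/9.5 : 18.2/9.5 = 1:1.42:1.92

Answer: 1:1.42:1.92


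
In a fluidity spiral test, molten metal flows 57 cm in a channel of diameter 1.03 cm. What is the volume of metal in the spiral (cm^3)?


Formula: V = pi * (d/2)^2 * L  (cylinder volume)
Radius = 1.03/2 = 0.515 cm
V = pi * 0.515^2 * 57 = 47.4940 cm^3

Answer: 47.4940 cm^3


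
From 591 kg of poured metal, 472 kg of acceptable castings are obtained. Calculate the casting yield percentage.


Formula: Casting Yield = (W_good / W_total) * 100
Yield = (472 kg / 591 kg) * 100 = 79.8646%

Answer: 79.8646%


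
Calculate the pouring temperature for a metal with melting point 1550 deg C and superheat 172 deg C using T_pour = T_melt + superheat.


Formula: T_pour = T_melt + Superheat
T_pour = 1550 + 172 = 1722 deg C

Answer: 1722 deg C


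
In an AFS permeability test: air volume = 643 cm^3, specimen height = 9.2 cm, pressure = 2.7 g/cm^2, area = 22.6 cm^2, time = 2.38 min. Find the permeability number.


Formula: Permeability Number P = (V * H) / (p * A * t)
Numerator: V * H = 643 * 9.2 = 5915.6
Denominator: p * A * t = 2.7 * 22.6 * 2.38 = 145.2276
P = 5915.6 / 145.2276 = 40.7333

Final answer: 40.7333


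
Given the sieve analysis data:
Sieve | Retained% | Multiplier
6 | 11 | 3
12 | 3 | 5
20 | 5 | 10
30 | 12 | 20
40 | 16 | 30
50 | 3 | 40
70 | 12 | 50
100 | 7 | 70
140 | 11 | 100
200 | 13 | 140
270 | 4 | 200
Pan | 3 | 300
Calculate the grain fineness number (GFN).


Formula: GFN = sum(pct * multiplier) / sum(pct)
sum(pct * multiplier) = 6648
sum(pct) = 100
GFN = 6648 / 100 = 66.48


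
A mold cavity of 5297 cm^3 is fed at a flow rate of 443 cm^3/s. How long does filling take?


Formula: t_fill = V_mold / Q_flow
t = 5297 cm^3 / 443 cm^3/s = 11.9571 s

11.9571 s


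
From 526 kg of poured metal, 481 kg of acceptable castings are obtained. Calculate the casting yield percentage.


Formula: Casting Yield = (W_good / W_total) * 100
Yield = (481 kg / 526 kg) * 100 = 91.4449%

Final answer: 91.4449%


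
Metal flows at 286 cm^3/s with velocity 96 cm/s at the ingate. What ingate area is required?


Formula: A_ingate = Q / v  (continuity equation)
A = 286 cm^3/s / 96 cm/s = 2.9792 cm^2

2.9792 cm^2


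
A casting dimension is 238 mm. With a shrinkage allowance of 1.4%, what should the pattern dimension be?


Formula: L_pattern = L_casting * (1 + shrinkage_rate/100)
Shrinkage factor = 1 + 1.4/100 = 1.014
L_pattern = 238 mm * 1.014 = 241.3320 mm

Answer: 241.3320 mm


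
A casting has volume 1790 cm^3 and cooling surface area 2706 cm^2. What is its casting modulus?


Formula: Casting Modulus M = V / A
M = 1790 cm^3 / 2706 cm^2 = 0.6615 cm

Answer: 0.6615 cm


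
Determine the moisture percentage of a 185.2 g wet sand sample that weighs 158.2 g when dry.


Formula: MC = (W_wet - W_dry) / W_wet * 100
Water mass = 185.2 - 158.2 = 27.0 g
MC = 27.0 / 185.2 * 100 = 14.5788%


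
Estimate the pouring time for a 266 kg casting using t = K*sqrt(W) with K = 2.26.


Formula: t = K * sqrt(W)
sqrt(W) = sqrt(266) = 16.30951
t = 2.26 * 16.30951 = 36.8595 s

Answer: 36.8595 s


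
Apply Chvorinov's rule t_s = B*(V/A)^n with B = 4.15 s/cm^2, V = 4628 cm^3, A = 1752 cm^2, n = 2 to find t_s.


Formula: t_s = B * (V/A)^n  (Chvorinov's rule, n=2)
Modulus M = V/A = 4628/1752 = 2.641553 cm
M^2 = 2.641553^2 = 6.977802 cm^2
t_s = 4.15 * 6.977802 = 28.9579 s

Answer: 28.9579 s


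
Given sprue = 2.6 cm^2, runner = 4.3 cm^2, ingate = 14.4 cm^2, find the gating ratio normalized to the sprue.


Sprue:Runner:Ingate = 1 : 4.3/2.6 : 14.4/2.6 = 1:1.65:5.54

1:1.65:5.54


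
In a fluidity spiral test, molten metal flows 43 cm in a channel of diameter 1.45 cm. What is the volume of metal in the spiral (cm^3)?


Formula: V = pi * (d/2)^2 * L  (cylinder volume)
Radius = 1.45/2 = 0.725 cm
V = pi * 0.725^2 * 43 = 71.0059 cm^3

Final answer: 71.0059 cm^3


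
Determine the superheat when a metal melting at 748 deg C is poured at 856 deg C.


Formula: Superheat = T_pour - T_melt
Superheat = 856 - 748 = 108 deg C

Final answer: 108 deg C


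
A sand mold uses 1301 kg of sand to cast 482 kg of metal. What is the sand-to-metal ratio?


Formula: Sand-to-Metal Ratio = W_sand / W_metal
Ratio = 1301 kg / 482 kg = 2.6992

Answer: 2.6992


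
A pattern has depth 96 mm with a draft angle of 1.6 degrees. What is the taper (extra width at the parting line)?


Formula: taper = depth * tan(draft_angle)
tan(1.6 deg) = 0.0279325
taper = 96 mm * 0.0279325 = 2.6815 mm

Answer: 2.6815 mm


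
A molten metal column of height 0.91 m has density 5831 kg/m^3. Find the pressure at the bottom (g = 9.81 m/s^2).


Formula: P = rho * g * h
rho * g = 5831 * 9.81 = 57202.11 N/m^3
P = 57202.11 * 0.91 = 52053.9201 Pa


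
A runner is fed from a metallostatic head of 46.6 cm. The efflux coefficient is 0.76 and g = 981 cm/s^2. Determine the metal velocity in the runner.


Formula: v = Cd * sqrt(2 * g * h)  (Torricelli with discharge coefficient)
2*g*h = 2 * 981 * 46.6 = 91429.2 cm^2/s^2
sqrt(91429.2) = 302.37262 cm/s
v = 0.76 * 302.37262 = 229.8032 cm/s

Final answer: 229.8032 cm/s


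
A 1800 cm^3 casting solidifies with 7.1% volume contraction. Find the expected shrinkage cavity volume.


Formula: V_shrink = V_casting * shrinkage_pct / 100
V_shrink = 1800 cm^3 * 7.1 / 100 = 127.8000 cm^3

Final answer: 127.8000 cm^3


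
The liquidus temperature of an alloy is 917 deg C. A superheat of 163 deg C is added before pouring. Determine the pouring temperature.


Formula: T_pour = T_melt + Superheat
T_pour = 917 + 163 = 1080 deg C


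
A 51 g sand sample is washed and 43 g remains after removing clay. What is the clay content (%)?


Formula: Clay% = (W_total - W_washed) / W_total * 100
Clay mass = 51 - 43 = 8 g
Clay% = 8 / 51 * 100 = 15.6863%


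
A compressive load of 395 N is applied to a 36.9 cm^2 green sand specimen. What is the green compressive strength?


Formula: Compressive Strength = Force / Area
Strength = 395 N / 36.9 cm^2 = 10.7046 N/cm^2

10.7046 N/cm^2


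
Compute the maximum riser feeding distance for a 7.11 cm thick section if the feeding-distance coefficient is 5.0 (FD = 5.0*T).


Formula: FD = 5.0 * T  (riser feeding-distance rule)
FD = 5.0 * 7.11 cm = 35.5500 cm

35.5500 cm


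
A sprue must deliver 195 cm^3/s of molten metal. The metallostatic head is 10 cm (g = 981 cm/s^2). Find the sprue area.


Formula: v = sqrt(2*g*h), A = Q/v
Velocity: v = sqrt(2 * 981 * 10) = sqrt(19620) = 140.0714 cm/s
Sprue area: A = Q / v = 195 / 140.0714 = 1.3921 cm^2


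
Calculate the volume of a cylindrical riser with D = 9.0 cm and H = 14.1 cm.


Formula: V = pi * (D/2)^2 * H  (cylinder volume)
Radius = D/2 = 9.0/2 = 4.5 cm
V = pi * 4.5^2 * 14.1 = 897.0032 cm^3

Final answer: 897.0032 cm^3


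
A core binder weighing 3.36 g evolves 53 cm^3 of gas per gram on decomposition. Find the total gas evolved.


Formula: V_gas = W_binder * gas_evolution_rate
V = 3.36 g * 53 cm^3/g = 178.0800 cm^3

Final answer: 178.0800 cm^3


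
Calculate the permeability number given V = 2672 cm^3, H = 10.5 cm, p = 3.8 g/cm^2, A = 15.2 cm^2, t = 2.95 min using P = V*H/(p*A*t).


Formula: Permeability Number P = (V * H) / (p * A * t)
Numerator: V * H = 2672 * 10.5 = 28056.0
Denominator: p * A * t = 3.8 * 15.2 * 2.95 = 170.392
P = 28056.0 / 170.392 = 164.6556


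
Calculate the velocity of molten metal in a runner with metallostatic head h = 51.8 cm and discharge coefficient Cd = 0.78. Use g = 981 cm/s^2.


Formula: v = Cd * sqrt(2 * g * h)  (Torricelli with discharge coefficient)
2*g*h = 2 * 981 * 51.8 = 101631.6 cm^2/s^2
sqrt(101631.6) = 318.79711 cm/s
v = 0.78 * 318.79711 = 248.6617 cm/s

Final answer: 248.6617 cm/s


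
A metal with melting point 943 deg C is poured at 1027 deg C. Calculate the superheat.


Formula: Superheat = T_pour - T_melt
Superheat = 1027 - 943 = 84 deg C

Final answer: 84 deg C


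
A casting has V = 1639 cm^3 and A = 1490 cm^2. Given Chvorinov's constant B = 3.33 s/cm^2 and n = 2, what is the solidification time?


Formula: t_s = B * (V/A)^n  (Chvorinov's rule, n=2)
Modulus M = V/A = 1639/1490 = 1.100000 cm
M^2 = 1.100000^2 = 1.210000 cm^2
t_s = 3.33 * 1.210000 = 4.0293 s

Final answer: 4.0293 s


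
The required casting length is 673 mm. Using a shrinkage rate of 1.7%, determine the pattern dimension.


Formula: L_pattern = L_casting * (1 + shrinkage_rate/100)
Shrinkage factor = 1 + 1.7/100 = 1.017
L_pattern = 673 mm * 1.017 = 684.4410 mm

Final answer: 684.4410 mm


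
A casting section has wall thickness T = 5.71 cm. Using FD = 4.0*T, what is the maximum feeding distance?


Formula: FD = 4.0 * T  (riser feeding-distance rule)
FD = 4.0 * 5.71 cm = 22.8400 cm

Final answer: 22.8400 cm


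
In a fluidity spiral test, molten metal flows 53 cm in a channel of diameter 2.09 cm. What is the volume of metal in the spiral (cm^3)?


Formula: V = pi * (d/2)^2 * L  (cylinder volume)
Radius = 2.09/2 = 1.045 cm
V = pi * 1.045^2 * 53 = 181.8270 cm^3

181.8270 cm^3


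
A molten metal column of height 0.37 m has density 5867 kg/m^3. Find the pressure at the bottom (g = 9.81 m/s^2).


Formula: P = rho * g * h
rho * g = 5867 * 9.81 = 57555.27 N/m^3
P = 57555.27 * 0.37 = 21295.4499 Pa

21295.4499 Pa


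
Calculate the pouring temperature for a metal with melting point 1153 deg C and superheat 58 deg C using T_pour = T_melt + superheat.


Formula: T_pour = T_melt + Superheat
T_pour = 1153 + 58 = 1211 deg C

1211 deg C


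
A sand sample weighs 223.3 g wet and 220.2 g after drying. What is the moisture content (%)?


Formula: MC = (W_wet - W_dry) / W_wet * 100
Water mass = 223.3 - 220.2 = 3.1 g
MC = 3.1 / 223.3 * 100 = 1.3883%

Answer: 1.3883%


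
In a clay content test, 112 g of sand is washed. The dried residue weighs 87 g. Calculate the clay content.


Formula: Clay% = (W_total - W_washed) / W_total * 100
Clay mass = 112 - 87 = 25 g
Clay% = 25 / 112 * 100 = 22.3214%

Answer: 22.3214%


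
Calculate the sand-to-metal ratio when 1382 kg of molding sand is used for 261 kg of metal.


Formula: Sand-to-Metal Ratio = W_sand / W_metal
Ratio = 1382 kg / 261 kg = 5.2950


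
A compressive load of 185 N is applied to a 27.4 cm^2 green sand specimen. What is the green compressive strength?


Formula: Compressive Strength = Force / Area
Strength = 185 N / 27.4 cm^2 = 6.7518 N/cm^2

Final answer: 6.7518 N/cm^2


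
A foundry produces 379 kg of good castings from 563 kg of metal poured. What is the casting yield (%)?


Formula: Casting Yield = (W_good / W_total) * 100
Yield = (379 kg / 563 kg) * 100 = 67.3179%

Answer: 67.3179%


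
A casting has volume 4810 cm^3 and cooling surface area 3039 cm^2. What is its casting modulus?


Formula: Casting Modulus M = V / A
M = 4810 cm^3 / 3039 cm^2 = 1.5828 cm

1.5828 cm


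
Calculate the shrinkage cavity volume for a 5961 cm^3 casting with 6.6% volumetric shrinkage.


Formula: V_shrink = V_casting * shrinkage_pct / 100
V_shrink = 5961 cm^3 * 6.6 / 100 = 393.4260 cm^3


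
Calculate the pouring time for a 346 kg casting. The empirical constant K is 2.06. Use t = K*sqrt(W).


Formula: t = K * sqrt(W)
sqrt(W) = sqrt(346) = 18.60108
t = 2.06 * 18.60108 = 38.3182 s

38.3182 s


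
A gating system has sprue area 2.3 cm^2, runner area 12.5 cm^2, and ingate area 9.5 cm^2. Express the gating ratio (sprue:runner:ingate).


Sprue:Runner:Ingate = 1 : 12.5/2.3 : 9.5/2.3 = 1:5.43:4.13

1:5.43:4.13


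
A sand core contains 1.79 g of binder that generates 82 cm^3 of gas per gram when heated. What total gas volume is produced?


Formula: V_gas = W_binder * gas_evolution_rate
V = 1.79 g * 82 cm^3/g = 146.7800 cm^3

146.7800 cm^3


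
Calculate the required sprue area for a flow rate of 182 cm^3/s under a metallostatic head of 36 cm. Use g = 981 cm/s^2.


Formula: v = sqrt(2*g*h), A = Q/v
Velocity: v = sqrt(2 * 981 * 36) = sqrt(70632) = 265.7668 cm/s
Sprue area: A = Q / v = 182 / 265.7668 = 0.6848 cm^2

Answer: 0.6848 cm^2


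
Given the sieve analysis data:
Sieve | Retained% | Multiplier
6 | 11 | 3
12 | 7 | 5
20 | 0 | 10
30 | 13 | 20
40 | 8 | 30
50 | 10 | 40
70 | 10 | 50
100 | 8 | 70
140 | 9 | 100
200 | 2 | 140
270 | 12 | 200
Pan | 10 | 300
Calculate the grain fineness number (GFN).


Formula: GFN = sum(pct * multiplier) / sum(pct)
sum(pct * multiplier) = 8608
sum(pct) = 100
GFN = 8608 / 100 = 86.08


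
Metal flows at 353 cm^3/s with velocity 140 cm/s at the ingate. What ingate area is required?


Formula: A_ingate = Q / v  (continuity equation)
A = 353 cm^3/s / 140 cm/s = 2.5214 cm^2

Answer: 2.5214 cm^2


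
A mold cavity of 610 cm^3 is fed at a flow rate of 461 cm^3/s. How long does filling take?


Formula: t_fill = V_mold / Q_flow
t = 610 cm^3 / 461 cm^3/s = 1.3232 s

Final answer: 1.3232 s


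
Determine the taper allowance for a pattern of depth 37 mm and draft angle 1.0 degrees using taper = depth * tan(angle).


Formula: taper = depth * tan(draft_angle)
tan(1.0 deg) = 0.0174551
taper = 37 mm * 0.0174551 = 0.6458 mm


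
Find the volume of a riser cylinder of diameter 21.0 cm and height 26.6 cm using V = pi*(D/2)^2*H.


Formula: V = pi * (D/2)^2 * H  (cylinder volume)
Radius = D/2 = 21.0/2 = 10.5 cm
V = pi * 10.5^2 * 26.6 = 9213.1917 cm^3

Final answer: 9213.1917 cm^3


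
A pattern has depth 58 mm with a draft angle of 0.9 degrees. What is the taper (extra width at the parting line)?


Formula: taper = depth * tan(draft_angle)
tan(0.9 deg) = 0.0157093
taper = 58 mm * 0.0157093 = 0.9111 mm

0.9111 mm


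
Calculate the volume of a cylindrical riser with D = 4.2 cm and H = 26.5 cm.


Formula: V = pi * (D/2)^2 * H  (cylinder volume)
Radius = D/2 = 4.2/2 = 2.1 cm
V = pi * 2.1^2 * 26.5 = 367.1422 cm^3


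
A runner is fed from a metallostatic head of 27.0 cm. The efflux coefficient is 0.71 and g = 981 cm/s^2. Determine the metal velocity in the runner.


Formula: v = Cd * sqrt(2 * g * h)  (Torricelli with discharge coefficient)
2*g*h = 2 * 981 * 27.0 = 52974.0 cm^2/s^2
sqrt(52974.0) = 230.16081 cm/s
v = 0.71 * 230.16081 = 163.4142 cm/s

Final answer: 163.4142 cm/s


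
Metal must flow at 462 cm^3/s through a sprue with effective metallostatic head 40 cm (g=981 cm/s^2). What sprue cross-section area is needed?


Formula: v = sqrt(2*g*h), A = Q/v
Velocity: v = sqrt(2 * 981 * 40) = sqrt(78480) = 280.1428 cm/s
Sprue area: A = Q / v = 462 / 280.1428 = 1.6492 cm^2


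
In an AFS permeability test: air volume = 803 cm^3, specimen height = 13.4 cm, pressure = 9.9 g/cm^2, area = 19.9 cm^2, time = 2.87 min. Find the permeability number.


Formula: Permeability Number P = (V * H) / (p * A * t)
Numerator: V * H = 803 * 13.4 = 10760.2
Denominator: p * A * t = 9.9 * 19.9 * 2.87 = 565.4187
P = 10760.2 / 565.4187 = 19.0305

Final answer: 19.0305
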